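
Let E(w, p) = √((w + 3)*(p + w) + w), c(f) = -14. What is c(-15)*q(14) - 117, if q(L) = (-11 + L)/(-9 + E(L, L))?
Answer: -48231/409 - 294*√10/409 ≈ -120.20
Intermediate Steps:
E(w, p) = √(w + (3 + w)*(p + w)) (E(w, p) = √((3 + w)*(p + w) + w) = √(w + (3 + w)*(p + w)))
q(L) = (-11 + L)/(-9 + √(2*L² + 7*L)) (q(L) = (-11 + L)/(-9 + √(L² + 3*L + 4*L + L*L)) = (-11 + L)/(-9 + √(L² + 3*L + 4*L + L²)) = (-11 + L)/(-9 + √(2*L² + 7*L)))
c(-15)*q(14) - 117 = -14*(-11 + 14)/(-9 + √(14*(7 + 2*14))) - 117 = -14*3/(-9 + √(14*(7 + 28))) - 117 = -14*3/(-9 + √(14*35)) - 117 = -14*3/(-9 + √490) - 117 = -14*3/(-9 + 7*√10) - 117 = -42/(-9 + 7*√10) - 117 = -117 - 42/(-9 + 7*√10)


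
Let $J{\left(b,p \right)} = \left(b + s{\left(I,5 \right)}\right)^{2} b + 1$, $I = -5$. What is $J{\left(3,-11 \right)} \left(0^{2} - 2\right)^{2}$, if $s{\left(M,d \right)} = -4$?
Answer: $16$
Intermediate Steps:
$J{\left(b,p \right)} = 1 + b \left(-4 + b\right)^{2}$ ($J{\left(b,p \right)} = \left(b - 4\right)^{2} b + 1 = \left(-4 + b\right)^{2} b + 1 = b \left(-4 + b\right)^{2} + 1 = 1 + b \left(-4 + b\right)^{2}$)
$J{\left(3,-11 \right)} \left(0^{2} - 2\right)^{2} = \left(1 + 3 \left(-4 + 3\right)^{2}\right) \left(0^{2} - 2\right)^{2} = \left(1 + 3 \left(-1\right)^{2}\right) \left(0 - 2\right)^{2} = \left(1 + 3 \cdot 1\right) \left(-2\right)^{2} = \left(1 + 3\right) 4 = 4 \cdot 4 = 16$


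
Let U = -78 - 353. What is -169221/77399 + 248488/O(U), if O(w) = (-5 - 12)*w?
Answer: 17992840445/567102473 ≈ 31.728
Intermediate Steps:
U = -431
O(w) = -17*w
-169221/77399 + 248488/O(U) = -169221/77399 + 248488/((-17*(-431))) = -169221*1/77399 + 248488/7327 = -169221/77399 + 248488*(1/7327) = -169221/77399 + 248488/7327 = 17992840445/567102473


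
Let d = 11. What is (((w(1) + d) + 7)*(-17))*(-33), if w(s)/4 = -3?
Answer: 3366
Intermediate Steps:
w(s) = -12 (w(s) = 4*(-3) = -12)
(((w(1) + d) + 7)*(-17))*(-33) = (((-12 + 11) + 7)*(-17))*(-33) = ((-1 + 7)*(-17))*(-33) = (6*(-17))*(-33) = -102*(-33) = 3366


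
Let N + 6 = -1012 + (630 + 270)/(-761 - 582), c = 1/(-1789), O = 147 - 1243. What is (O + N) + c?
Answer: -5080764921/2402627 ≈ -2114.7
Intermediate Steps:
O = -1096
c = -1/1789 ≈ -0.00055897
N = -1368074/1343 (N = -6 + (-1012 + (630 + 270)/(-761 - 582)) = -6 + (-1012 + 900/(-1343)) = -6 + (-1012 + 900*(-1/1343)) = -6 + (-1012 - 900/1343) = -6 - 1360016/1343 = -1368074/1343 ≈ -1018.7)
(O + N) + c = (-1096 - 1368074/1343) - 1/1789 = -2840002/1343 - 1/1789 = -5080764921/2402627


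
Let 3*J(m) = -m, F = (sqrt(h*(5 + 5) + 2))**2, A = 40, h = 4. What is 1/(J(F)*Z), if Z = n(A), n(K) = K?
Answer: -1/560 ≈ -0.0017857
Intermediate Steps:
F = 42 (F = (sqrt(4*(5 + 5) + 2))**2 = (sqrt(4*10 + 2))**2 = (sqrt(40 + 2))**2 = (sqrt(42))**2 = 42)
J(m) = -m/3 (J(m) = (-m)/3 = -m/3)
Z = 40
1/(J(F)*Z) = 1/(-1/3*42*40) = 1/(-14*40) = 1/(-560) = -1/560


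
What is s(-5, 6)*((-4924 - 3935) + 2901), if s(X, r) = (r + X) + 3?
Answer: -23832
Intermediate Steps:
s(X, r) = 3 + X + r (s(X, r) = (X + r) + 3 = 3 + X + r)
s(-5, 6)*((-4924 - 3935) + 2901) = (3 - 5 + 6)*((-4924 - 3935) + 2901) = 4*(-8859 + 2901) = 4*(-5958) = -23832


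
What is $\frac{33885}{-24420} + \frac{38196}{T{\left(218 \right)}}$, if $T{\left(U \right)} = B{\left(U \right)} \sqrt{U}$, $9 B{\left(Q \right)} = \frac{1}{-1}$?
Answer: $- \frac{2259}{1628} - \frac{171882 \sqrt{218}}{109} \approx -23284.0$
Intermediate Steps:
$B{\left(Q \right)} = - \frac{1}{9}$ ($B{\left(Q \right)} = \frac{1}{9 \left(-1\right)} = \frac{1}{9} \left(-1\right) = - \frac{1}{9}$)
$T{\left(U \right)} = - \frac{\sqrt{U}}{9}$
$\frac{33885}{-24420} + \frac{38196}{T{\left(218 \right)}} = \frac{33885}{-24420} + \frac{38196}{\left(- \frac{1}{9}\right) \sqrt{218}} = 33885 \left(- \frac{1}{24420}\right) + 38196 \left(- \frac{9 \sqrt{218}}{218}\right) = - \frac{2259}{1628} - \frac{171882 \sqrt{218}}{109}$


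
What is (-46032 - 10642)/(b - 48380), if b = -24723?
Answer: 56674/73103 ≈ 0.77526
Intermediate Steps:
(-46032 - 10642)/(b - 48380) = (-46032 - 10642)/(-24723 - 48380) = -56674/(-73103) = -56674*(-1/73103) = 56674/73103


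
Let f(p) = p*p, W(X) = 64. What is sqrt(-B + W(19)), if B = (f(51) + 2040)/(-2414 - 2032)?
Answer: sqrt(845310)/114 ≈ 8.0650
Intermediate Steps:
f(p) = p**2
B = -119/114 (B = (51**2 + 2040)/(-2414 - 2032) = (2601 + 2040)/(-4446) = 4641*(-1/4446) = -119/114 ≈ -1.0439)
sqrt(-B + W(19)) = sqrt(-1*(-119/114) + 64) = sqrt(119/114 + 64) = sqrt(7415/114) = sqrt(845310)/114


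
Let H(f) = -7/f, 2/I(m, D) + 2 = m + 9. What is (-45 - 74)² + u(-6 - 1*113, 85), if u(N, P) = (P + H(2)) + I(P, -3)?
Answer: 327578/23 ≈ 14243.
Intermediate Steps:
I(m, D) = 2/(7 + m) (I(m, D) = 2/(-2 + (m + 9)) = 2/(-2 + (9 + m)) = 2/(7 + m))
u(N, P) = -7/2 + P + 2/(7 + P) (u(N, P) = (P - 7/2) + 2/(7 + P) = (-7/2 + P) + 2/(7 + P) = -7/2 + P + 2/(7 + P))
(-45 - 74)² + u(-6 - 1*113, 85) = (-45 - 74)² + (4 + (-7 + 2*85)*(7 + 85))/(2*(7 + 85)) = (-119)² + (½)*(4 + (-7 + 170)*92)/92 = 14161 + (½)*(1/92)*(4 + 163*92) = 14161 + (½)*(1/92)*(4 + 14996) = 14161 + (½)*(1/92)*15000 = 14161 + 1875/23 = 327578/23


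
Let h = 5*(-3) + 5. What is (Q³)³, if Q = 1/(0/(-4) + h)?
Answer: -1/1000000000 ≈ -1.0000e-9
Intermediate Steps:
h = -10 (h = -15 + 5 = -10)
Q = -⅒ (Q = 1/(0/(-4) - 10) = 1/(0*(-¼) - 10) = 1/(0 - 10) = 1/(-10) = -⅒ ≈ -0.10000)
(Q³)³ = ((-⅒)³)³ = (-1/1000)³ = -1/1000000000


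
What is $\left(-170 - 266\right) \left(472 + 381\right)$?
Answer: $-371908$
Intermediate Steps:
$\left(-170 - 266\right) \left(472 + 381\right) = \left(-436\right) 853 = -371908$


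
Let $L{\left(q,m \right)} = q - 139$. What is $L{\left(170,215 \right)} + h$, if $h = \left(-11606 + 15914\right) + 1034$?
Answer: $5373$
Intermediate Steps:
$h = 5342$ ($h = 4308 + 1034 = 5342$)
$L{\left(q,m \right)} = -139 + q$
$L{\left(170,215 \right)} + h = \left(-139 + 170\right) + 5342 = 31 + 5342 = 5373$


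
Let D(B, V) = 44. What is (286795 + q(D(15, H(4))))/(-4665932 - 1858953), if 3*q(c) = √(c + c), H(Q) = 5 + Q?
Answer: -57359/1304977 - 2*√22/19574655 ≈ -0.043954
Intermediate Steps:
q(c) = √2*√c/3 (q(c) = √(c + c)/3 = √(2*c)/3 = (√2*√c)/3 = √2*√c/3)
(286795 + q(D(15, H(4))))/(-4665932 - 1858953) = (286795 + √2*√44/3)/(-4665932 - 1858953) = (286795 + √2*(2*√11)/3)/(-6524885) = (286795 + 2*√22/3)*(-1/6524885) = -57359/1304977 - 2*√22/19574655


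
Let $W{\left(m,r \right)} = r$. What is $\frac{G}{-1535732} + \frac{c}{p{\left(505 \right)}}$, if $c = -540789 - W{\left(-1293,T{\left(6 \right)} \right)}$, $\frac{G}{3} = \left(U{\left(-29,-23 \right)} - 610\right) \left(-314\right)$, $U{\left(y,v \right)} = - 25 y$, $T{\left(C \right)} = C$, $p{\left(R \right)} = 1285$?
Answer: $- \frac{83037698289}{197341562} \approx -420.78$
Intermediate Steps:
$G = -108330$ ($G = 3 \left(\left(-25\right) \left(-29\right) - 610\right) \left(-314\right) = 3 \left(725 - 610\right) \left(-314\right) = 3 \cdot 115 \left(-314\right) = 3 \left(-36110\right) = -108330$)
$c = -540795$ ($c = -540789 - 6 = -540795$)
$\frac{G}{-1535732} + \frac{c}{p{\left(505 \right)}} = - \frac{108330}{-1535732} - \frac{540795}{1285} = \left(-108330\right) \left(- \frac{1}{1535732}\right) - \frac{108159}{257} = \frac{54165}{767866} - \frac{108159}{257} = - \frac{83037698289}{197341562}$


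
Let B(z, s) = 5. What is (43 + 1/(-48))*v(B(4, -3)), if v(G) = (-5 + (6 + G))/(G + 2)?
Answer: 2063/56 ≈ 36.839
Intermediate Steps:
v(G) = (1 + G)/(2 + G)
(43 + 1/(-48))*v(B(4, -3)) = (43 + 1/(-48))*((1 + 5)/(2 + 5)) = (43 - 1/48)*(6/7) = 2063*((⅐)*6)/48 = (2063/48)*(6/7) = 2063/56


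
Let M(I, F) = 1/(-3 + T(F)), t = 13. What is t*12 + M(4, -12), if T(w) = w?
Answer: 2339/15 ≈ 155.93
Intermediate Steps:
M(I, F) = 1/(-3 + F)
t*12 + M(4, -12) = 13*12 + 1/(-3 - 12) = 156 + 1/(-15) = 156 - 1/15 = 2339/15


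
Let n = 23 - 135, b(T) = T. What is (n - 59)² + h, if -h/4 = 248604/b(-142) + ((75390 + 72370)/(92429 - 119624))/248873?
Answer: 3483296708782561/96107037537 ≈ 36244.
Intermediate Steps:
n = -112
h = 673030824163144/96107037537 (h = -4*(248604/(-142) + ((75390 + 72370)/(92429 - 119624))/248873) = -4*(248604*(-1/142) + (147760/(-27195))*(1/248873)) = -4*(-124302/71 + (147760*(-1/27195))*(1/248873)) = -4*(-124302/71 - 29552/5439*1/248873) = -4*(-124302/71 - 29552/1353620247) = -4*(-168257706040786/96107037537) = 673030824163144/96107037537 ≈ 7002.9)
(n - 59)² + h = (-112 - 59)² + 673030824163144/96107037537 = (-171)² + 673030824163144/96107037537 = 29241 + 673030824163144/96107037537 = 3483296708782561/96107037537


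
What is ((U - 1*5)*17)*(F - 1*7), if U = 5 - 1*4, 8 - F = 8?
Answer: 476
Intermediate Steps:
F = 0 (F = 8 - 1*8 = 8 - 8 = 0)
U = 1 (U = 5 - 4 = 1)
((U - 1*5)*17)*(F - 1*7) = ((1 - 1*5)*17)*(0 - 1*7) = ((1 - 5)*17)*(0 - 7) = -4*17*(-7) = -68*(-7) = 476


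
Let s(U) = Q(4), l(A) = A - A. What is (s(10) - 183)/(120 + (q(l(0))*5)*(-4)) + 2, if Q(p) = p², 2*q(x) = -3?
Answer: 133/150 ≈ 0.88667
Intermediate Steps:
l(A) = 0
q(x) = -3/2 (q(x) = (½)*(-3) = -3/2)
s(U) = 16 (s(U) = 4² = 16)
(s(10) - 183)/(120 + (q(l(0))*5)*(-4)) + 2 = (16 - 183)/(120 - 3/2*5*(-4)) + 2 = -167/(120 - 15/2*(-4)) + 2 = -167/(120 + 30) + 2 = -167/150 + 2 = 133/150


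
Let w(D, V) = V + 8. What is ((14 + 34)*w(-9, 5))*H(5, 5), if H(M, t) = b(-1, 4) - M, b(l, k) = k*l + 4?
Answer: -3120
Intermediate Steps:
w(D, V) = 8 + V
b(l, k) = 4 + k*l
H(M, t) = -M (H(M, t) = (4 + 4*(-1)) - M = (4 - 4) - M = 0 - M = -M)
((14 + 34)*w(-9, 5))*H(5, 5) = ((14 + 34)*(8 + 5))*(-1*5) = (48*13)*(-5) = 624*(-5) = -3120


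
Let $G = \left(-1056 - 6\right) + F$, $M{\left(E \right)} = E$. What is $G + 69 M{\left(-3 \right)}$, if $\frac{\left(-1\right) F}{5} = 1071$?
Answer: $-6624$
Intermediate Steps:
$F = -5355$ ($F = \left(-5\right) 1071 = -5355$)
$G = -6417$ ($G = \left(-1056 - 6\right) - 5355 = -1062 - 5355 = -6417$)
$G + 69 M{\left(-3 \right)} = -6417 + 69 \left(-3\right) = -6417 - 207 = -6624$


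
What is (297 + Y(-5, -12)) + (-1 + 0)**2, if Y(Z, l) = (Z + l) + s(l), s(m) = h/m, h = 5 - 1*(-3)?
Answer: 841/3 ≈ 280.33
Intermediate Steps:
h = 8 (h = 5 + 3 = 8)
s(m) = 8/m
Y(Z, l) = Z + l + 8/l (Y(Z, l) = (Z + l) + 8/l = Z + l + 8/l)
(297 + Y(-5, -12)) + (-1 + 0)**2 = (297 + (-5 - 12 + 8/(-12))) + (-1 + 0)**2 = (297 + (-5 - 12 + 8*(-1/12))) + (-1)**2 = (297 + (-5 - 12 - 2/3)) + 1 = (297 - 53/3) + 1 = 838/3 + 1 = 841/3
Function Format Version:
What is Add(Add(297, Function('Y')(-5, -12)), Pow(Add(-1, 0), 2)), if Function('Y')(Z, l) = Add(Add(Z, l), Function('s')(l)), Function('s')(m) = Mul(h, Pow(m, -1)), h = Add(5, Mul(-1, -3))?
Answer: Rational(841, 3) ≈ 280.33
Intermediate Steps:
h = 8 (h = Add(5, 3) = 8)
Function('s')(m) = Mul(8, Pow(m, -1))
Function('Y')(Z, l) = Add(Z, l, Mul(8, Pow(l, -1))) (Function('Y')(Z, l) = Add(Add(Z, l), Mul(8, Pow(l, -1))) = Add(Z, l, Mul(8, Pow(l, -1))))
Add(Add(297, Function('Y')(-5, -12)), Pow(Add(-1, 0), 2)) = Add(Add(297, Add(-5, -12, Mul(8, Pow(-12, -1)))), Pow(Add(-1, 0), 2)) = Add(Add(297, Add(-5, -12, Mul(8, Rational(-1, 12)))), Pow(-1, 2)) = Add(Add(297, Add(-5, -12, Rational(-2, 3))), 1) = Add(Add(297, Rational(-53, 3)), 1) = Add(Rational(838, 3), 1) = Rational(841, 3)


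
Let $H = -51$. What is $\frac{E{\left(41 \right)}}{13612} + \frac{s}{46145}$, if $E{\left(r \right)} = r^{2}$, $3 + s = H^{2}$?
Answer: $\frac{2754481}{15320140} \approx 0.17979$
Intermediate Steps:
$s = 2598$ ($s = -3 + \left(-51\right)^{2} = -3 + 2601 = 2598$)
$\frac{E{\left(41 \right)}}{13612} + \frac{s}{46145} = \frac{41^{2}}{13612} + \frac{2598}{46145} = 1681 \cdot \frac{1}{13612} + 2598 \cdot \frac{1}{46145} = \frac{41}{332} + \frac{2598}{46145} = \frac{2754481}{15320140}$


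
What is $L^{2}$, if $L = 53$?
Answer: $2809$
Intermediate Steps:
$L^{2} = 53^{2} = 2809$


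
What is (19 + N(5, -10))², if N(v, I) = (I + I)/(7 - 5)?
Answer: 81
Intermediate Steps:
N(v, I) = I (N(v, I) = (2*I)/2 = (2*I)*(½) = I)
(19 + N(5, -10))² = (19 - 10)² = 9² = 81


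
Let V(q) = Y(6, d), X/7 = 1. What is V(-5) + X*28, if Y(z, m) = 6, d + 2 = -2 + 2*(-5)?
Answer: 202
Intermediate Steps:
d = -14 (d = -2 + (-2 + 2*(-5)) = -2 + (-2 - 10) = -2 - 12 = -14)
X = 7 (X = 7*1 = 7)
V(q) = 6
V(-5) + X*28 = 6 + 7*28 = 6 + 196 = 202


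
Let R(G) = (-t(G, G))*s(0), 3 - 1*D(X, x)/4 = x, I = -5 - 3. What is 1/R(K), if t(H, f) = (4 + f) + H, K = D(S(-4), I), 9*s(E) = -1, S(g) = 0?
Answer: 9/92 ≈ 0.097826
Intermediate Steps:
s(E) = -⅑ (s(E) = (⅑)*(-1) = -⅑)
I = -8
D(X, x) = 12 - 4*x
K = 44 (K = 12 - 4*(-8) = 12 + 32 = 44)
t(H, f) = 4 + H + f
R(G) = 4/9 + 2*G/9 (R(G) = -(4 + G + G)*(-⅑) = -(4 + 2*G)*(-⅑) = (-4 - 2*G)*(-⅑) = 4/9 + 2*G/9)
1/R(K) = 1/(4/9 + (2/9)*44) = 1/(4/9 + 88/9) = 1/(92/9) = 9/92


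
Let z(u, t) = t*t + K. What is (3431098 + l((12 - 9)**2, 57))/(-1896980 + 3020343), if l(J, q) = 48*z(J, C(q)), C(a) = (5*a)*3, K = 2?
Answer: 38520394/1123363 ≈ 34.290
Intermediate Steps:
C(a) = 15*a
z(u, t) = 2 + t**2 (z(u, t) = t*t + 2 = t**2 + 2 = 2 + t**2)
l(J, q) = 96 + 10800*q**2 (l(J, q) = 48*(2 + (15*q)**2) = 48*(2 + 225*q**2) = 96 + 10800*q**2)
(3431098 + l((12 - 9)**2, 57))/(-1896980 + 3020343) = (3431098 + (96 + 10800*57**2))/(-1896980 + 3020343) = (3431098 + (96 + 10800*3249))/1123363 = (3431098 + (96 + 35089200))*(1/1123363) = (3431098 + 35089296)*(1/1123363) = 38520394*(1/1123363) = 38520394/1123363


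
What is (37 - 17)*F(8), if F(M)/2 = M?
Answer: 320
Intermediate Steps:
F(M) = 2*M
(37 - 17)*F(8) = (37 - 17)*(2*8) = 20*16 = 320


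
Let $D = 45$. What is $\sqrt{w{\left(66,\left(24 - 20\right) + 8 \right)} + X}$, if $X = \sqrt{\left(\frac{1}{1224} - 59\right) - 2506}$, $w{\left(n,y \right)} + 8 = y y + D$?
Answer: $\frac{\sqrt{1883124 + 51 i \sqrt{106745006}}}{102} \approx 13.582 + 1.8644 i$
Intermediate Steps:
$w{\left(n,y \right)} = 37 + y^{2}$ ($w{\left(n,y \right)} = -8 + \left(y y + 45\right) = -8 + \left(y^{2} + 45\right) = -8 + \left(45 + y^{2}\right) = 37 + y^{2}$)
$X = \frac{i \sqrt{106745006}}{204}$ ($X = \sqrt{\left(\frac{1}{1224} - 59\right) - 2506} = \sqrt{- \frac{72215}{1224} - 2506} = \sqrt{- \frac{3139559}{1224}} = \frac{i \sqrt{106745006}}{204} \approx 50.646 i$)
$\sqrt{w{\left(66,\left(24 - 20\right) + 8 \right)} + X} = \sqrt{\left(37 + \left(\left(24 - 20\right) + 8\right)^{2}\right) + \frac{i \sqrt{106745006}}{204}} = \sqrt{\left(37 + \left(4 + 8\right)^{2}\right) + \frac{i \sqrt{106745006}}{204}} = \sqrt{\left(37 + 12^{2}\right) + \frac{i \sqrt{106745006}}{204}} = \sqrt{\left(37 + 144\right) + \frac{i \sqrt{106745006}}{204}} = \sqrt{181 + \frac{i \sqrt{106745006}}{204}}$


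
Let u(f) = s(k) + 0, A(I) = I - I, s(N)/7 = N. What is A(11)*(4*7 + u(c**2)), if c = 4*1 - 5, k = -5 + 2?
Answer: 0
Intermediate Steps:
k = -3
s(N) = 7*N
A(I) = 0
c = -1 (c = 4 - 5 = -1)
u(f) = -21 (u(f) = 7*(-3) + 0 = -21 + 0 = -21)
A(11)*(4*7 + u(c**2)) = 0*(4*7 - 21) = 0*(28 - 21) = 0*7 = 0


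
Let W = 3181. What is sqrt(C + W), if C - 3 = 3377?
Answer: 81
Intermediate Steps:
C = 3380 (C = 3 + 3377 = 3380)
sqrt(C + W) = sqrt(3380 + 3181) = sqrt(6561) = 81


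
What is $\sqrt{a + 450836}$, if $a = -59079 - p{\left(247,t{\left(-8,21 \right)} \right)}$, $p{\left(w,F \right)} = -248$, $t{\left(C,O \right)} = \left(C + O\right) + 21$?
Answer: $\sqrt{392005} \approx 626.1$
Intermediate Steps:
$t{\left(C,O \right)} = 21 + C + O$
$a = -58831$ ($a = -59079 - -248 = -59079 + 248 = -58831$)
$\sqrt{a + 450836} = \sqrt{-58831 + 450836} = \sqrt{392005}$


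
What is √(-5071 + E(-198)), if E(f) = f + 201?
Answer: 2*I*√1267 ≈ 71.19*I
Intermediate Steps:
E(f) = 201 + f
√(-5071 + E(-198)) = √(-5071 + (201 - 198)) = √(-5071 + 3) = √(-5068) = 2*I*√1267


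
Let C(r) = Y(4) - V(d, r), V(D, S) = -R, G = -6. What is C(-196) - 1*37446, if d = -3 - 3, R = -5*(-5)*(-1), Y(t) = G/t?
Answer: -74945/2 ≈ -37473.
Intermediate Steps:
Y(t) = -6/t
R = -25 (R = 25*(-1) = -25)
d = -6
V(D, S) = 25 (V(D, S) = -1*(-25) = 25)
C(r) = -53/2 (C(r) = -6/4 - 1*25 = -6*¼ - 25 = -3/2 - 25 = -53/2)
C(-196) - 1*37446 = -53/2 - 1*37446 = -53/2 - 37446 = -74945/2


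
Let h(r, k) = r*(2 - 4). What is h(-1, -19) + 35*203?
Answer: 7107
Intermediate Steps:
h(r, k) = -2*r (h(r, k) = r*(-2) = -2*r)
h(-1, -19) + 35*203 = -2*(-1) + 35*203 = 2 + 7105 = 7107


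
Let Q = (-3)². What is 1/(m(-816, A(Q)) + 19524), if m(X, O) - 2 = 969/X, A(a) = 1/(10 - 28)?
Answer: 16/312397 ≈ 5.1217e-5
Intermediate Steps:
Q = 9
A(a) = -1/18 (A(a) = 1/(-18) = -1/18)
m(X, O) = 2 + 969/X
1/(m(-816, A(Q)) + 19524) = 1/((2 + 969/(-816)) + 19524) = 1/((2 + 969*(-1/816)) + 19524) = 1/((2 - 19/16) + 19524) = 1/(13/16 + 19524) = 1/(312397/16) = 16/312397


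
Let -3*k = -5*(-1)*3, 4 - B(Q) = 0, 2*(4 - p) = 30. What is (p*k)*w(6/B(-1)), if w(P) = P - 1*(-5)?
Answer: 715/2 ≈ 357.50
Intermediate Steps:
p = -11 (p = 4 - ½*30 = 4 - 15 = -11)
B(Q) = 4 (B(Q) = 4 - 1*0 = 4 + 0 = 4)
w(P) = 5 + P (w(P) = P + 5 = 5 + P)
k = -5 (k = -(-5*(-1))*3/3 = -5*3/3 = -⅓*15 = -5)
(p*k)*w(6/B(-1)) = (-11*(-5))*(5 + 6/4) = 55*(5 + 6*(¼)) = 55*(5 + 3/2) = 55*(13/2) = 715/2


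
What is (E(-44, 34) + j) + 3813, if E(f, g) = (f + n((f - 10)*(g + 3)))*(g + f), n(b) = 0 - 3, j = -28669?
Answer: -24386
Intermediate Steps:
n(b) = -3
E(f, g) = (-3 + f)*(f + g) (E(f, g) = (f - 3)*(g + f) = (-3 + f)*(f + g))
(E(-44, 34) + j) + 3813 = (((-44)² - 3*(-44) - 3*34 - 44*34) - 28669) + 3813 = ((1936 + 132 - 102 - 1496) - 28669) + 3813 = (470 - 28669) + 3813 = -28199 + 3813 = -24386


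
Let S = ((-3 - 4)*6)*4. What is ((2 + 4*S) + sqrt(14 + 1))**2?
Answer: (670 - sqrt(15))**2 ≈ 4.4373e+5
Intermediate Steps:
S = -168 (S = -7*6*4 = -42*4 = -168)
((2 + 4*S) + sqrt(14 + 1))**2 = ((2 + 4*(-168)) + sqrt(14 + 1))**2 = ((2 - 672) + sqrt(15))**2 = (-670 + sqrt(15))**2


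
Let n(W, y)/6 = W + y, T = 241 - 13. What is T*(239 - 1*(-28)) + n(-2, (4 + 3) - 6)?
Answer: 60870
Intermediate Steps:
T = 228
n(W, y) = 6*W + 6*y (n(W, y) = 6*(W + y) = 6*W + 6*y)
T*(239 - 1*(-28)) + n(-2, (4 + 3) - 6) = 228*(239 - 1*(-28)) + (6*(-2) + 6*((4 + 3) - 6)) = 228*(239 + 28) + (-12 + 6*(7 - 6)) = 228*267 + (-12 + 6*1) = 60876 + (-12 + 6) = 60876 - 6 = 60870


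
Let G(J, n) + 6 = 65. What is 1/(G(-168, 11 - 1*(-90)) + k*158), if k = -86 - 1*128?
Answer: -1/33753 ≈ -2.9627e-5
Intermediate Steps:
G(J, n) = 59 (G(J, n) = -6 + 65 = 59)
k = -214 (k = -86 - 128 = -214)
1/(G(-168, 11 - 1*(-90)) + k*158) = 1/(59 - 214*158) = 1/(59 - 33812) = 1/(-33753) = -1/33753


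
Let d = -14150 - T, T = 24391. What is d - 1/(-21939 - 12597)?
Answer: -1331051975/34536 ≈ -38541.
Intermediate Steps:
d = -38541 (d = -14150 - 1*24391 = -14150 - 24391 = -38541)
d - 1/(-21939 - 12597) = -38541 - 1/(-21939 - 12597) = -38541 - 1/(-34536) = -38541 - 1*(-1/34536) = -38541 + 1/34536 = -1331051975/34536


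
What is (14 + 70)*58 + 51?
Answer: 4923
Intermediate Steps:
(14 + 70)*58 + 51 = 84*58 + 51 = 4872 + 51 = 4923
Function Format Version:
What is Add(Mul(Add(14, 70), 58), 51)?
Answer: 4923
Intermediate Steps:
Add(Mul(Add(14, 70), 58), 51) = Add(Mul(84, 58), 51) = Add(4872, 51) = 4923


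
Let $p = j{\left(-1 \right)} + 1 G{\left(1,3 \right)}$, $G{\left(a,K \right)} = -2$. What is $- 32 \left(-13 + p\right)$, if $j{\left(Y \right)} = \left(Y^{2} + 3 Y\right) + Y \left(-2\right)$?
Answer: $480$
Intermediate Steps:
$j{\left(Y \right)} = Y + Y^{2}$ ($j{\left(Y \right)} = \left(Y^{2} + 3 Y\right) - 2 Y = Y + Y^{2}$)
$p = -2$ ($p = - (1 - 1) + 1 \left(-2\right) = \left(-1\right) 0 - 2 = 0 - 2 = -2$)
$- 32 \left(-13 + p\right) = - 32 \left(-13 - 2\right) = \left(-32\right) \left(-15\right) = 480$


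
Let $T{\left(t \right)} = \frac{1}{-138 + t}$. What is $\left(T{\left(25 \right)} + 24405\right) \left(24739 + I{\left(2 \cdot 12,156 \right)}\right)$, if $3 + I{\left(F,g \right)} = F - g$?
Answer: $\frac{67852025456}{113} \approx 6.0046 \cdot 10^{8}$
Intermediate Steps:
$I{\left(F,g \right)} = -3 + F - g$ ($I{\left(F,g \right)} = -3 + \left(F - g\right) = -3 + F - g$)
$\left(T{\left(25 \right)} + 24405\right) \left(24739 + I{\left(2 \cdot 12,156 \right)}\right) = \left(\frac{1}{-138 + 25} + 24405\right) \left(24739 - 135\right) = \left(\frac{1}{-113} + 24405\right) \left(24739 - 135\right) = \left(- \frac{1}{113} + 24405\right) \left(24739 - 135\right) = \frac{2757764}{113} \cdot 24604 = \frac{67852025456}{113}$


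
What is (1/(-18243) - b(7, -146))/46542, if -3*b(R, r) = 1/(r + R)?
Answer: -3110/59010066567 ≈ -5.2703e-8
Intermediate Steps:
b(R, r) = -1/(3*(R + r)) (b(R, r) = -1/(3*(r + R)) = -1/(3*(R + r)))
(1/(-18243) - b(7, -146))/46542 = (1/(-18243) - (-1)/(3*7 + 3*(-146)))/46542 = (-1/18243 - (-1)/(21 - 438))*(1/46542) = (-1/18243 - (-1)/(-417))*(1/46542) = (-1/18243 - (-1)*(-1)/417)*(1/46542) = (-1/18243 - 1*1/417)*(1/46542) = (-1/18243 - 1/417)*(1/46542) = -6220/2535777*1/46542 = -3110/59010066567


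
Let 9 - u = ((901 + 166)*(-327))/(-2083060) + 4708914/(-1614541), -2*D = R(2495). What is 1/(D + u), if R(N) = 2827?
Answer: -3363185775460/4714348799122499 ≈ -0.00071339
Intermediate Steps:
D = -2827/2 (D = -½*2827 = -2827/2 ≈ -1413.5)
u = 39514294490211/3363185775460 (u = 9 - (((901 + 166)*(-327))/(-2083060) + 4708914/(-1614541)) = 9 - ((1067*(-327))*(-1/2083060) + 4708914*(-1/1614541)) = 9 - (-348909*(-1/2083060) - 4708914/1614541) = 9 - (348909/2083060 - 4708914/1614541) = 9 - 1*(-9245622511071/3363185775460) = 9 + 9245622511071/3363185775460 = 39514294490211/3363185775460 ≈ 11.749)
1/(D + u) = 1/(-2827/2 + 39514294490211/3363185775460) = 1/(-4714348799122499/3363185775460) = -3363185775460/4714348799122499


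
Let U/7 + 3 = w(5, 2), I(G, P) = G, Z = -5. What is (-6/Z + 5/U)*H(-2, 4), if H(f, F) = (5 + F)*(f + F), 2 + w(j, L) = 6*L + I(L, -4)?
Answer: 806/35 ≈ 23.029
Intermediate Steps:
w(j, L) = -2 + 7*L (w(j, L) = -2 + (6*L + L) = -2 + 7*L)
H(f, F) = (5 + F)*(F + f)
U = 63 (U = -21 + 7*(-2 + 7*2) = -21 + 7*(-2 + 14) = -21 + 7*12 = -21 + 84 = 63)
(-6/Z + 5/U)*H(-2, 4) = (-6/(-5) + 5/63)*(4² + 5*4 + 5*(-2) + 4*(-2)) = (-6*(-⅕) + 5*(1/63))*(16 + 20 - 10 - 8) = (6/5 + 5/63)*18 = (403/315)*18 = 806/35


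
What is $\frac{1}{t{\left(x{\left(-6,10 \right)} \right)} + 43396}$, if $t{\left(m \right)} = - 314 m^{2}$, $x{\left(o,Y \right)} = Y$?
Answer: $\frac{1}{11996} \approx 8.3361 \cdot 10^{-5}$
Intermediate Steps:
$\frac{1}{t{\left(x{\left(-6,10 \right)} \right)} + 43396} = \frac{1}{- 314 \cdot 10^{2} + 43396} = \frac{1}{\left(-314\right) 100 + 43396} = \frac{1}{-31400 + 43396} = \frac{1}{11996}$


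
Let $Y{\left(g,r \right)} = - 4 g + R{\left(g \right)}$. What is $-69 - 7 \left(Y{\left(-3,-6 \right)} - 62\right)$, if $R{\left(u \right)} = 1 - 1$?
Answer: $281$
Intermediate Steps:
$R{\left(u \right)} = 0$ ($R{\left(u \right)} = 1 - 1 = 0$)
$Y{\left(g,r \right)} = - 4 g$ ($Y{\left(g,r \right)} = - 4 g + 0 = - 4 g$)
$-69 - 7 \left(Y{\left(-3,-6 \right)} - 62\right) = -69 - 7 \left(\left(-4\right) \left(-3\right) - 62\right) = -69 - 7 \left(12 - 62\right) = -69 - -350 = -69 + 350 = 281$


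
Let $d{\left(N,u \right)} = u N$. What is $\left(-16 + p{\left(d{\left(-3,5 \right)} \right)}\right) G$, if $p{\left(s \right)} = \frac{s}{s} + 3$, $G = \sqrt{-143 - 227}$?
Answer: $- 12 i \sqrt{370} \approx - 230.82 i$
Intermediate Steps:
$d{\left(N,u \right)} = N u$
$G = i \sqrt{370}$ ($G = \sqrt{-370} = i \sqrt{370} \approx 19.235 i$)
$p{\left(s \right)} = 4$ ($p{\left(s \right)} = 1 + 3 = 4$)
$\left(-16 + p{\left(d{\left(-3,5 \right)} \right)}\right) G = \left(-16 + 4\right) i \sqrt{370} = - 12 i \sqrt{370}$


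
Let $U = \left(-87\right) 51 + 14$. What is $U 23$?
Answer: $-101729$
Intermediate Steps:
$U = -4423$ ($U = -4437 + 14 = -4423$)
$U 23 = \left(-4423\right) 23 = -101729$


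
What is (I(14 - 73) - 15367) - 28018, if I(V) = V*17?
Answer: -44388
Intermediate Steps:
I(V) = 17*V
(I(14 - 73) - 15367) - 28018 = (17*(14 - 73) - 15367) - 28018 = (17*(-59) - 15367) - 28018 = (-1003 - 15367) - 28018 = -16370 - 28018 = -44388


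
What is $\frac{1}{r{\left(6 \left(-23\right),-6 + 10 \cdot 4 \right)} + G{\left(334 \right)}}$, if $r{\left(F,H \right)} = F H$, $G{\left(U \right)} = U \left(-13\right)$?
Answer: $- \frac{1}{9034} \approx -0.00011069$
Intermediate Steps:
$G{\left(U \right)} = - 13 U$
$\frac{1}{r{\left(6 \left(-23\right),-6 + 10 \cdot 4 \right)} + G{\left(334 \right)}} = \frac{1}{6 \left(-23\right) \left(-6 + 10 \cdot 4\right) - 4342} = \frac{1}{- 138 \left(-6 + 40\right) - 4342} = \frac{1}{\left(-138\right) 34 - 4342} = \frac{1}{-4692 - 4342} = \frac{1}{-9034} = - \frac{1}{9034}$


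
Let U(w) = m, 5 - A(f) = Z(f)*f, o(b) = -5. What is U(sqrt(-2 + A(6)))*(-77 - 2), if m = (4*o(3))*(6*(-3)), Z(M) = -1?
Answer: -28440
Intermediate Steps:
A(f) = 5 + f (A(f) = 5 - (-1)*f = 5 + f)
m = 360 (m = (4*(-5))*(6*(-3)) = -20*(-18) = 360)
U(w) = 360
U(sqrt(-2 + A(6)))*(-77 - 2) = 360*(-77 - 2) = 360*(-79) = -28440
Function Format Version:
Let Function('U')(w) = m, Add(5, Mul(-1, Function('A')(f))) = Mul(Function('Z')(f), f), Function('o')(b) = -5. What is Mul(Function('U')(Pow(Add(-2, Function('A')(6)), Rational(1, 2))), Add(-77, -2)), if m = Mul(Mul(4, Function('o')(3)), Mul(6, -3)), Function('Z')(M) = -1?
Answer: -28440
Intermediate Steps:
Function('A')(f) = Add(5, f) (Function('A')(f) = Add(5, Mul(-1, Mul(-1, f))) = Add(5, f))
m = 360 (m = Mul(Mul(4, -5), Mul(6, -3)) = Mul(-20, -18) = 360)
Function('U')(w) = 360
Mul(Function('U')(Pow(Add(-2, Function('A')(6)), Rational(1, 2))), Add(-77, -2)) = Mul(360, Add(-77, -2)) = Mul(360, -79) = -28440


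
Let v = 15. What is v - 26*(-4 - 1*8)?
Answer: 327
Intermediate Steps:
v - 26*(-4 - 1*8) = 15 - 26*(-4 - 1*8) = 15 - 26*(-4 - 8) = 15 - 26*(-12) = 15 + 312 = 327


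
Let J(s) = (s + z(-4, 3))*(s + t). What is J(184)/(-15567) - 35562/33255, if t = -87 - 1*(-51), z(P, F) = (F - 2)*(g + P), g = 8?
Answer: -54773362/19173355 ≈ -2.8567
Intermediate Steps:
z(P, F) = (-2 + F)*(8 + P) (z(P, F) = (F - 2)*(8 + P) = (-2 + F)*(8 + P))
t = -36 (t = -87 + 51 = -36)
J(s) = (-36 + s)*(4 + s) (J(s) = (s + (-16 - 2*(-4) + 8*3 + 3*(-4)))*(s - 36) = (s + (-16 + 8 + 24 - 12))*(-36 + s) = (s + 4)*(-36 + s) = (4 + s)*(-36 + s) = (-36 + s)*(4 + s))
J(184)/(-15567) - 35562/33255 = (-144 + 184² - 32*184)/(-15567) - 35562/33255 = (-144 + 33856 - 5888)*(-1/15567) - 35562*1/33255 = 27824*(-1/15567) - 11854/11085 = -27824/15567 - 11854/11085 = -54773362/19173355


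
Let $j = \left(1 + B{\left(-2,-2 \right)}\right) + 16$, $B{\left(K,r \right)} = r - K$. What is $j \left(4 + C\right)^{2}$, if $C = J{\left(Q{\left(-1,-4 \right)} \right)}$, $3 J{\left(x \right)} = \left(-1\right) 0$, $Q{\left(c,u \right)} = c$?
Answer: $272$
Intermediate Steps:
$J{\left(x \right)} = 0$ ($J{\left(x \right)} = \frac{\left(-1\right) 0}{3} = \frac{1}{3} \cdot 0 = 0$)
$C = 0$
$j = 17$ ($j = \left(1 - 0\right) + 16 = \left(1 + \left(-2 + 2\right)\right) + 16 = \left(1 + 0\right) + 16 = 1 + 16 = 17$)
$j \left(4 + C\right)^{2} = 17 \left(4 + 0\right)^{2} = 17 \cdot 4^{2} = 17 \cdot 16 = 272$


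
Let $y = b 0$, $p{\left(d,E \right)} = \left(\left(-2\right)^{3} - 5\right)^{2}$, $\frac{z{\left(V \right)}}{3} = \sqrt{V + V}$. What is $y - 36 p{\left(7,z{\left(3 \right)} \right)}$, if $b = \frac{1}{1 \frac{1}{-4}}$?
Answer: $-6084$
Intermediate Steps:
$z{\left(V \right)} = 3 \sqrt{2} \sqrt{V}$ ($z{\left(V \right)} = 3 \sqrt{V + V} = 3 \sqrt{2 V} = 3 \sqrt{2} \sqrt{V}$)
$b = -4$ ($b = \frac{1}{1 \left(- \frac{1}{4}\right)} = \frac{1}{- \frac{1}{4}} = -4$)
$p{\left(d,E \right)} = 169$ ($p{\left(d,E \right)} = \left(-8 - 5\right)^{2} = \left(-13\right)^{2} = 169$)
$y = 0$ ($y = \left(-4\right) 0 = 0$)
$y - 36 p{\left(7,z{\left(3 \right)} \right)} = 0 - 6084 = -6084$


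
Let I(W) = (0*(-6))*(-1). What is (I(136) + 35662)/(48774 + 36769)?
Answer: 35662/85543 ≈ 0.41689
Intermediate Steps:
I(W) = 0 (I(W) = 0*(-1) = 0)
(I(136) + 35662)/(48774 + 36769) = (0 + 35662)/(48774 + 36769) = 35662/85543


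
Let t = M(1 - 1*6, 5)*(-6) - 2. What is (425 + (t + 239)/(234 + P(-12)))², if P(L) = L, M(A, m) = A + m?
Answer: 994077841/5476 ≈ 1.8153e+5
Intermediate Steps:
t = -2 (t = ((1 - 1*6) + 5)*(-6) - 2 = ((1 - 6) + 5)*(-6) - 2 = (-5 + 5)*(-6) - 2 = 0*(-6) - 2 = 0 - 2 = -2)
(425 + (t + 239)/(234 + P(-12)))² = (425 + (-2 + 239)/(234 - 12))² = (425 + 237/222)² = (425 + 237*(1/222))² = (425 + 79/74)² = (31529/74)² = 994077841/5476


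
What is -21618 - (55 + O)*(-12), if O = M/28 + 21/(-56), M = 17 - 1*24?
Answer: -41931/2 ≈ -20966.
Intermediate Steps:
M = -7 (M = 17 - 24 = -7)
O = -5/8 (O = -7/28 + 21/(-56) = -7*1/28 + 21*(-1/56) = -¼ - 3/8 = -5/8 ≈ -0.62500)
-21618 - (55 + O)*(-12) = -21618 - (55 - 5/8)*(-12) = -21618 - 435*(-12)/8 = -21618 - 1*(-1305/2) = -21618 + 1305/2 = -41931/2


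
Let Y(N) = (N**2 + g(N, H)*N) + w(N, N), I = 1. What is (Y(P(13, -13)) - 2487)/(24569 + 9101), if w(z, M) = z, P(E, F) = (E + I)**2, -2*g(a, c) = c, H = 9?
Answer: 2711/2590 ≈ 1.0467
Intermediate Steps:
g(a, c) = -c/2
P(E, F) = (1 + E)**2 (P(E, F) = (E + 1)**2 = (1 + E)**2)
Y(N) = N**2 - 7*N/2 (Y(N) = (N**2 + (-1/2*9)*N) + N = (N**2 - 9*N/2) + N = N**2 - 7*N/2)
(Y(P(13, -13)) - 2487)/(24569 + 9101) = ((1 + 13)**2*(-7 + 2*(1 + 13)**2)/2 - 2487)/(24569 + 9101) = ((1/2)*14**2*(-7 + 2*14**2) - 2487)/33670 = ((1/2)*196*(-7 + 2*196) - 2487)*(1/33670) = ((1/2)*196*(-7 + 392) - 2487)*(1/33670) = ((1/2)*196*385 - 2487)*(1/33670) = (37730 - 2487)*(1/33670) = 35243*(1/33670) = 2711/2590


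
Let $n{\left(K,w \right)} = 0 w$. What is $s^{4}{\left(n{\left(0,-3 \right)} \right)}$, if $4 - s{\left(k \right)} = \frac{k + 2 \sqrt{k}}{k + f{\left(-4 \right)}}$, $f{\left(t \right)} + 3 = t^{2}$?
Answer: $256$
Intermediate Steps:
$f{\left(t \right)} = -3 + t^{2}$
$n{\left(K,w \right)} = 0$
$s{\left(k \right)} = 4 - \frac{k + 2 \sqrt{k}}{13 + k}$ ($s{\left(k \right)} = 4 - \frac{k + 2 \sqrt{k}}{k - \left(3 - \left(-4\right)^{2}\right)} = 4 - \frac{k + 2 \sqrt{k}}{k + \left(-3 + 16\right)} = 4 - \frac{k + 2 \sqrt{k}}{k + 13} = 4 - \frac{k + 2 \sqrt{k}}{13 + k}$)
$s^{4}{\left(n{\left(0,-3 \right)} \right)} = \left(\frac{52 - 2 \sqrt{0} + 3 \cdot 0}{13 + 0}\right)^{4} = \left(\frac{52 - 0 + 0}{13}\right)^{4} = \left(\frac{52 + 0 + 0}{13}\right)^{4} = \left(\frac{1}{13} \cdot 52\right)^{4} = 4^{4} = 256$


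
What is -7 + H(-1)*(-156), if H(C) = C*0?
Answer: -7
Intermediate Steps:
H(C) = 0
-7 + H(-1)*(-156) = -7 + 0*(-156) = -7 + 0 = -7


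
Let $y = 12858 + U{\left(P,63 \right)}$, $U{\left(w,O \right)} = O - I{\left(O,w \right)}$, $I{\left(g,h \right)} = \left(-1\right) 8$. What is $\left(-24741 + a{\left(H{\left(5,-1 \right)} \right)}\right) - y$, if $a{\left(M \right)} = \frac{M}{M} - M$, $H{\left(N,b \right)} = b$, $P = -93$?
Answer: $-37668$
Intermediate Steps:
$a{\left(M \right)} = 1 - M$
$I{\left(g,h \right)} = -8$
$U{\left(w,O \right)} = 8 + O$ ($U{\left(w,O \right)} = O - -8 = O + 8 = 8 + O$)
$y = 12929$ ($y = 12858 + \left(8 + 63\right) = 12858 + 71 = 12929$)
$\left(-24741 + a{\left(H{\left(5,-1 \right)} \right)}\right) - y = \left(-24741 + \left(1 - -1\right)\right) - 12929 = \left(-24741 + \left(1 + 1\right)\right) - 12929 = \left(-24741 + 2\right) - 12929 = -24739 - 12929 = -37668$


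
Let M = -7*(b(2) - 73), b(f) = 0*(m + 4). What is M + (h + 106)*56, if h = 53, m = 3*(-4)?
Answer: 9415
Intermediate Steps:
m = -12
b(f) = 0 (b(f) = 0*(-12 + 4) = 0*(-8) = 0)
M = 511 (M = -7*(0 - 73) = -7*(-73) = 511)
M + (h + 106)*56 = 511 + (53 + 106)*56 = 511 + 159*56 = 511 + 8904 = 9415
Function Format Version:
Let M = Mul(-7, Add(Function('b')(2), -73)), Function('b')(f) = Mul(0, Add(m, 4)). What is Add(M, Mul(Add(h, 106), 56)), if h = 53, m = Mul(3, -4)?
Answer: 9415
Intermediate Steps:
m = -12
Function('b')(f) = 0 (Function('b')(f) = Mul(0, Add(-12, 4)) = Mul(0, -8) = 0)
M = 511 (M = Mul(-7, Add(0, -73)) = Mul(-7, -73) = 511)
Add(M, Mul(Add(h, 106), 56)) = Add(511, Mul(Add(53, 106), 56)) = Add(511, Mul(159, 56)) = Add(511, 8904) = 9415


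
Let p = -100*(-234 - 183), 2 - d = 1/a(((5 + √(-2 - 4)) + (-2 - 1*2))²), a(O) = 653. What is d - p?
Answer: -27228795/653 ≈ -41698.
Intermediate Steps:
d = 1305/653 (d = 2 - 1/653 = 1305/653 ≈ 1.9985)
p = 41700 (p = -100*(-417) = 41700)
d - p = 1305/653 - 1*41700 = 1305/653 - 41700 = -27228795/653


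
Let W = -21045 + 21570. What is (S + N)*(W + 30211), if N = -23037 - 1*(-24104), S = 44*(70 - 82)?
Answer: 16566704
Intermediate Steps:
W = 525
S = -528 (S = 44*(-12) = -528)
N = 1067 (N = -23037 + 24104 = 1067)
(S + N)*(W + 30211) = (-528 + 1067)*(525 + 30211) = 539*30736 = 16566704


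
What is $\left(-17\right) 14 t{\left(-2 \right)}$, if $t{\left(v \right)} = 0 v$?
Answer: $0$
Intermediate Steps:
$t{\left(v \right)} = 0$
$\left(-17\right) 14 t{\left(-2 \right)} = \left(-17\right) 14 \cdot 0 = \left(-238\right) 0 = 0$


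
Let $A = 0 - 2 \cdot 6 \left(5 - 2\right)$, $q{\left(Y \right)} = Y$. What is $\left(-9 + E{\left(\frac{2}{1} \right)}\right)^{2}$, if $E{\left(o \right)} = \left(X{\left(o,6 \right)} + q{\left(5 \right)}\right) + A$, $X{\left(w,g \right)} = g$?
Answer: $1156$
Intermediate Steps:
$A = -36$ ($A = 0 - 2 \cdot 6 \cdot 3 = 0 - 36 = -36$)
$E{\left(o \right)} = -25$ ($E{\left(o \right)} = \left(6 + 5\right) - 36 = 11 - 36 = -25$)
$\left(-9 + E{\left(\frac{2}{1} \right)}\right)^{2} = \left(-9 - 25\right)^{2} = \left(-34\right)^{2} = 1156$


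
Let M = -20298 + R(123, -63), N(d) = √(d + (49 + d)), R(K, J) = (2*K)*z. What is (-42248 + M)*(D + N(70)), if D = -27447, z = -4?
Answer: 1743707910 - 190590*√21 ≈ 1.7428e+9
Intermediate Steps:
R(K, J) = -8*K (R(K, J) = (2*K)*(-4) = -8*K)
N(d) = √(49 + 2*d)
M = -21282 (M = -20298 - 8*123 = -20298 - 984 = -21282)
(-42248 + M)*(D + N(70)) = (-42248 - 21282)*(-27447 + √(49 + 2*70)) = -63530*(-27447 + √(49 + 140)) = -63530*(-27447 + √189) = -63530*(-27447 + 3*√21) = 1743707910 - 190590*√21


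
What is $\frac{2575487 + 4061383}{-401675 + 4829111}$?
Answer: $\frac{1106145}{737906} \approx 1.499$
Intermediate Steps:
$\frac{2575487 + 4061383}{-401675 + 4829111} = \frac{6636870}{4427436} = 6636870 \cdot \frac{1}{4427436} = \frac{1106145}{737906}$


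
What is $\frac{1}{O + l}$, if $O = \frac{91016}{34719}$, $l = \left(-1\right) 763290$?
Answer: $- \frac{34719}{26500574494} \approx -1.3101 \cdot 10^{-6}$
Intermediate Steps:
$l = -763290$
$O = \frac{91016}{34719}$ ($O = 91016 \cdot \frac{1}{34719} = \frac{91016}{34719} \approx 2.6215$)
$\frac{1}{O + l} = \frac{1}{\frac{91016}{34719} - 763290} = \frac{1}{- \frac{26500574494}{34719}} = - \frac{34719}{26500574494}$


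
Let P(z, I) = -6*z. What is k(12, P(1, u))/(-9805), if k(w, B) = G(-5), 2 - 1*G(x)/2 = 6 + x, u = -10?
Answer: -2/9805 ≈ -0.00020398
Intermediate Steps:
G(x) = -8 - 2*x (G(x) = 4 - 2*(6 + x) = 4 + (-12 - 2*x) = -8 - 2*x)
k(w, B) = 2 (k(w, B) = -8 - 2*(-5) = -8 + 10 = 2)
k(12, P(1, u))/(-9805) = 2/(-9805) = 2*(-1/9805) = -2/9805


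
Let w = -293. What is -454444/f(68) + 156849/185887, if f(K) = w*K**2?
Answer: 4367342297/3703612588 ≈ 1.1792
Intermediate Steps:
f(K) = -293*K**2
-454444/f(68) + 156849/185887 = -454444/((-293*68**2)) + 156849/185887 = -454444/((-293*4624)) + 156849*(1/185887) = -454444/(-1354832) + 156849/185887 = -454444*(-1/1354832) + 156849/185887 = 6683/19924 + 156849/185887 = 4367342297/3703612588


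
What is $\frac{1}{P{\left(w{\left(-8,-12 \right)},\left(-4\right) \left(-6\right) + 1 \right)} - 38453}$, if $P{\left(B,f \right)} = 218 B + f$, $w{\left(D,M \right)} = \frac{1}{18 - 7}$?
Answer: $- \frac{11}{422490} \approx -2.6036 \cdot 10^{-5}$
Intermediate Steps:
$w{\left(D,M \right)} = \frac{1}{11}$
$P{\left(B,f \right)} = f + 218 B$
$\frac{1}{P{\left(w{\left(-8,-12 \right)},\left(-4\right) \left(-6\right) + 1 \right)} - 38453} = \frac{1}{\left(\left(\left(-4\right) \left(-6\right) + 1\right) + 218 \cdot \frac{1}{11}\right) - 38453} = \frac{1}{\left(\left(24 + 1\right) + \frac{218}{11}\right) - 38453} = \frac{1}{\left(25 + \frac{218}{11}\right) - 38453} = \frac{1}{\frac{493}{11} - 38453} = \frac{1}{- \frac{422490}{11}} = - \frac{11}{422490}$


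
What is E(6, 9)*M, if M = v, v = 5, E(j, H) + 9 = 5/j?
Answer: -245/6 ≈ -40.833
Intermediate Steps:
E(j, H) = -9 + 5/j
M = 5
E(6, 9)*M = (-9 + 5/6)*5 = -49/6*5 = -245/6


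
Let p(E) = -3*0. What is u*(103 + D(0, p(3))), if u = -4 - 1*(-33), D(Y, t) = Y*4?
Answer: 2987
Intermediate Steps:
p(E) = 0
D(Y, t) = 4*Y
u = 29 (u = -4 + 33 = 29)
u*(103 + D(0, p(3))) = 29*(103 + 4*0) = 29*(103 + 0) = 29*103 = 2987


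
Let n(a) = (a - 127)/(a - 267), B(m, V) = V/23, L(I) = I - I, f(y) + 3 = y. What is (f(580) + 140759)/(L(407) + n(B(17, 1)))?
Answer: 21695076/73 ≈ 2.9719e+5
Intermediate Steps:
f(y) = -3 + y
L(I) = 0
B(m, V) = V/23 (B(m, V) = V*(1/23) = V/23)
n(a) = (-127 + a)/(-267 + a)
(f(580) + 140759)/(L(407) + n(B(17, 1))) = ((-3 + 580) + 140759)/(0 + (-127 + (1/23)*1)/(-267 + (1/23)*1)) = (577 + 140759)/(0 + (-127 + 1/23)/(-267 + 1/23)) = 141336/(0 - 2920/23/(-6140/23)) = 141336/(0 - 23/6140*(-2920/23)) = 141336/(0 + 146/307) = 141336/(146/307) = 141336*(307/146) = 21695076/73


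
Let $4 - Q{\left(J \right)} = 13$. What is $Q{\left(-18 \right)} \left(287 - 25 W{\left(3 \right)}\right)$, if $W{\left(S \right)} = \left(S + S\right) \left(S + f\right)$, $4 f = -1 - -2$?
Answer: $\frac{3609}{2} \approx 1804.5$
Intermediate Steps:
$f = \frac{1}{4}$ ($f = \frac{-1 - -2}{4} = \frac{-1 + 2}{4} = \frac{1}{4} \cdot 1 = \frac{1}{4} \approx 0.25$)
$W{\left(S \right)} = 2 S \left(\frac{1}{4} + S\right)$ ($W{\left(S \right)} = \left(S + S\right) \left(S + \frac{1}{4}\right) = 2 S \left(\frac{1}{4} + S\right)$)
$Q{\left(J \right)} = -9$ ($Q{\left(J \right)} = 4 - 13 = -9$)
$Q{\left(-18 \right)} \left(287 - 25 W{\left(3 \right)}\right) = - 9 \left(287 - 25 \cdot \frac{1}{2} \cdot 3 \left(1 + 4 \cdot 3\right)\right) = - 9 \left(287 - 25 \cdot \frac{1}{2} \cdot 3 \left(1 + 12\right)\right) = - 9 \left(287 - 25 \cdot \frac{1}{2} \cdot 3 \cdot 13\right) = - 9 \left(287 - \frac{975}{2}\right) = \left(-9\right) \left(- \frac{401}{2}\right) = \frac{3609}{2}$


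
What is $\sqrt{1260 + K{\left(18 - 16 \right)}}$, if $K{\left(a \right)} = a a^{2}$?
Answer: $2 \sqrt{317} \approx 35.609$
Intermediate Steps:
$K{\left(a \right)} = a^{3}$
$\sqrt{1260 + K{\left(18 - 16 \right)}} = \sqrt{1260 + \left(18 - 16\right)^{3}} = \sqrt{1260 + 2^{3}} = \sqrt{1260 + 8} = \sqrt{1268} = 2 \sqrt{317}$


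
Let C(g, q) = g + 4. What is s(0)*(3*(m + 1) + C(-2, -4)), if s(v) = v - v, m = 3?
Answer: 0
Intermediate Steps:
s(v) = 0
C(g, q) = 4 + g
s(0)*(3*(m + 1) + C(-2, -4)) = 0*(3*(3 + 1) + (4 - 2)) = 0*(3*4 + 2) = 0*(12 + 2) = 0*14 = 0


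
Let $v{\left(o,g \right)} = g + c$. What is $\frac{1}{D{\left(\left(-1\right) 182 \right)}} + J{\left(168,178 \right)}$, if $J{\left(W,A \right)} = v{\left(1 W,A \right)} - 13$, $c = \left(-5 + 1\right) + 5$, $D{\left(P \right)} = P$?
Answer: $\frac{30211}{182} \approx 165.99$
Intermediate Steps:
$c = 1$ ($c = -4 + 5 = 1$)
$v{\left(o,g \right)} = 1 + g$ ($v{\left(o,g \right)} = g + 1 = 1 + g$)
$J{\left(W,A \right)} = -12 + A$ ($J{\left(W,A \right)} = \left(1 + A\right) - 13 = -12 + A$)
$\frac{1}{D{\left(\left(-1\right) 182 \right)}} + J{\left(168,178 \right)} = \frac{1}{\left(-1\right) 182} + \left(-12 + 178\right) = \frac{1}{-182} + 166 = - \frac{1}{182} + 166 = \frac{30211}{182}$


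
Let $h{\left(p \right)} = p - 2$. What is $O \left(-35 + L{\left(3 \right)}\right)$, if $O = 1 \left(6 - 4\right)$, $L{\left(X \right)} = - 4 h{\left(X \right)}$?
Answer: $-78$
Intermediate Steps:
$h{\left(p \right)} = -2 + p$
$L{\left(X \right)} = 8 - 4 X$ ($L{\left(X \right)} = - 4 \left(-2 + X\right) = 8 - 4 X$)
$O = 2$ ($O = 1 \cdot 2 = 2$)
$O \left(-35 + L{\left(3 \right)}\right) = 2 \left(-35 + \left(8 - 12\right)\right) = 2 \left(-35 - 4\right) = 2 \left(-39\right) = -78$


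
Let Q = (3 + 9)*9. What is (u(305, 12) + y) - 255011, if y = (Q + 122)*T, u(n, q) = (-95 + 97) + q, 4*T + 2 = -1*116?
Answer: -261782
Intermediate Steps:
T = -59/2 (T = -½ + (-1*116)/4 = -½ + (¼)*(-116) = -½ - 29 = -59/2 ≈ -29.500)
Q = 108 (Q = 12*9 = 108)
u(n, q) = 2 + q
y = -6785 (y = (108 + 122)*(-59/2) = 230*(-59/2) = -6785)
(u(305, 12) + y) - 255011 = ((2 + 12) - 6785) - 255011 = (14 - 6785) - 255011 = -6771 - 255011 = -261782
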